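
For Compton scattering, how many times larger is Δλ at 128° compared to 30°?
128° produces the larger shift by a factor of 12.059

Calculate both shifts using Δλ = λ_C(1 - cos θ):

For θ₁ = 30°:
Δλ₁ = 2.4263 × (1 - cos(30°))
Δλ₁ = 2.4263 × 0.1340
Δλ₁ = 0.3251 pm

For θ₂ = 128°:
Δλ₂ = 2.4263 × (1 - cos(128°))
Δλ₂ = 2.4263 × 1.6157
Δλ₂ = 3.9201 pm

The 128° angle produces the larger shift.
Ratio: 3.9201/0.3251 = 12.059

(Intermediate values are shown rounded; full precision is carried through to the final answer.)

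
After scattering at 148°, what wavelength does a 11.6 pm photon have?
16.0839 pm

Using the Compton scattering formula:
λ' = λ + Δλ = λ + λ_C(1 - cos θ)

Given:
- Initial wavelength λ = 11.6 pm
- Scattering angle θ = 148°
- Compton wavelength λ_C ≈ 2.4263 pm

Calculate the shift:
Δλ = 2.4263 × (1 - cos(148°))
Δλ = 2.4263 × 1.8480
Δλ = 4.4839 pm

Final wavelength:
λ' = 11.6 + 4.4839 = 16.0839 pm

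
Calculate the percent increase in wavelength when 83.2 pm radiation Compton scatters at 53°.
1.1612%

Calculate the Compton shift:
Δλ = λ_C(1 - cos(53°))
Δλ = 2.4263 × (1 - cos(53°))
Δλ = 2.4263 × 0.3982
Δλ = 0.9661 pm

Percentage change:
(Δλ/λ₀) × 100 = (0.9661/83.2) × 100
= 1.1612%

(Intermediate values are shown rounded; full precision is carried through to the final answer.)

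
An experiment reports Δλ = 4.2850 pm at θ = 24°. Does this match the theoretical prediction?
No, inconsistent

Calculate the expected shift for θ = 24°:

Δλ_expected = λ_C(1 - cos(24°))
Δλ_expected = 2.4263 × (1 - cos(24°))
Δλ_expected = 2.4263 × 0.0865
Δλ_expected = 0.2098 pm

Given shift: 4.2850 pm
Expected shift: 0.2098 pm
Difference: 4.0752 pm

The values do not match. The given shift corresponds to θ ≈ 140.0°, not 24°.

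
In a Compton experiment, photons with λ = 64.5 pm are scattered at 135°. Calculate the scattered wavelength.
68.6420 pm

Using the Compton scattering formula:
λ' = λ + Δλ = λ + λ_C(1 - cos θ)

Given:
- Initial wavelength λ = 64.5 pm
- Scattering angle θ = 135°
- Compton wavelength λ_C ≈ 2.4263 pm

Calculate the shift:
Δλ = 2.4263 × (1 - cos(135°))
Δλ = 2.4263 × 1.7071
Δλ = 4.1420 pm

Final wavelength:
λ' = 64.5 + 4.1420 = 68.6420 pm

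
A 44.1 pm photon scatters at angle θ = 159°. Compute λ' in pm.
48.7915 pm

Using the Compton scattering formula:
λ' = λ + Δλ = λ + λ_C(1 - cos θ)

Given:
- Initial wavelength λ = 44.1 pm
- Scattering angle θ = 159°
- Compton wavelength λ_C ≈ 2.4263 pm

Calculate the shift:
Δλ = 2.4263 × (1 - cos(159°))
Δλ = 2.4263 × 1.9336
Δλ = 4.6915 pm

Final wavelength:
λ' = 44.1 + 4.6915 = 48.7915 pm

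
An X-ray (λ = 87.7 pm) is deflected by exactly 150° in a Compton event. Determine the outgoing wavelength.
92.2276 pm

Using the Compton formula: λ' = λ + λ_C(1 − cos θ)

For θ = 150°, cos θ = -√3/2 (exact) ≈ -0.8660, so:
1 − cos 150° = 1 − (-√3/2) ≈ 1.8660

Δλ = λ_C × 1.8660 = 2.4263 × 1.8660 = 4.5276 pm

λ' = 87.7 + 4.5276 = 92.2276 pm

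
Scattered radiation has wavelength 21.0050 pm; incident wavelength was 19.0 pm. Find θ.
80.00°

First find the wavelength shift:
Δλ = λ' - λ = 21.0050 - 19.0 = 2.0050 pm

Using Δλ = λ_C(1 - cos θ), with λ_C = h/(m_e·c) ≈ 2.42631024 pm:
cos θ = 1 - Δλ/λ_C
cos θ = 1 - 2.0050/2.42631024
cos θ = 0.173642

θ = arccos(0.173642)
θ = 80.00°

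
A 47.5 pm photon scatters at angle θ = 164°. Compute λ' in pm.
52.2586 pm

Using the Compton scattering formula:
λ' = λ + Δλ = λ + λ_C(1 - cos θ)

Given:
- Initial wavelength λ = 47.5 pm
- Scattering angle θ = 164°
- Compton wavelength λ_C ≈ 2.4263 pm

Calculate the shift:
Δλ = 2.4263 × (1 - cos(164°))
Δλ = 2.4263 × 1.9613
Δλ = 4.7586 pm

Final wavelength:
λ' = 47.5 + 4.7586 = 52.2586 pm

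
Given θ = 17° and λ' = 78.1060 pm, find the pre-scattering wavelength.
78.0000 pm

From λ' = λ + Δλ, we have λ = λ' - Δλ

First calculate the Compton shift:
Δλ = λ_C(1 - cos θ)
Δλ = 2.4263 × (1 - cos(17°))
Δλ = 2.4263 × 0.0437
Δλ = 0.1060 pm

Initial wavelength:
λ = λ' - Δλ
λ = 78.1060 - 0.1060
λ = 78.0000 pm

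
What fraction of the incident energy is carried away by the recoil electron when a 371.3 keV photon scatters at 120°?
0.5215 (or 52.15%)

Calculate initial and final photon energies:

Initial: E₀ = 371.3 keV → λ₀ = 3.3392 pm
Compton shift: Δλ = 3.6395 pm
Final wavelength: λ' = 6.9787 pm
Final energy: E' = 177.6620 keV

Fractional energy loss:
(E₀ - E')/E₀ = (371.3000 - 177.6620)/371.3000
= 193.6380/371.3000
= 0.5215
= 52.15%

(Intermediate values are shown rounded; full precision is carried through to the final answer.)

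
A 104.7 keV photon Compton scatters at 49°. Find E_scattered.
97.8074 keV

First convert energy to wavelength:
λ = hc/E, with hc ≈ 1239.842 keV·pm (i.e. 1239.842 eV·nm)

For E = 104.7 keV = 104700 eV:
λ = 1239.842 keV·pm / 104.7 keV
λ = 11.8419 pm

Calculate the Compton shift:
Δλ = λ_C(1 - cos(49°)) = 2.4263 × 0.3439
Δλ = 0.8345 pm

Final wavelength:
λ' = 11.8419 + 0.8345 = 12.6764 pm

Final energy:
E' = hc/λ' = 1239.842 / 12.6764 = 97.8074 keV

(Intermediate values are shown rounded; full precision is carried through to the final answer.)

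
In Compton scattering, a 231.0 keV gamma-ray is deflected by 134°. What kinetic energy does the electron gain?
100.2018 keV

By energy conservation: K_e = E_initial - E_final

First find the scattered photon energy:
Initial wavelength: λ = hc/E = 5.3673 pm
Compton shift: Δλ = λ_C(1 - cos(134°)) = 4.1118 pm
Final wavelength: λ' = 5.3673 + 4.1118 = 9.4790 pm
Final photon energy: E' = hc/λ' = 130.7982 keV

Electron kinetic energy:
K_e = E - E' = 231.0000 - 130.7982 = 100.2018 keV

(Intermediate values are shown rounded; full precision is carried through to the final answer.)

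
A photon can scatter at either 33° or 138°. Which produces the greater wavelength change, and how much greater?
138° produces the larger shift by a factor of 10.805

Calculate both shifts using Δλ = λ_C(1 - cos θ):

For θ₁ = 33°:
Δλ₁ = 2.4263 × (1 - cos(33°))
Δλ₁ = 2.4263 × 0.1613
Δλ₁ = 0.3914 pm

For θ₂ = 138°:
Δλ₂ = 2.4263 × (1 - cos(138°))
Δλ₂ = 2.4263 × 1.7431
Δλ₂ = 4.2294 pm

The 138° angle produces the larger shift.
Ratio: 4.2294/0.3914 = 10.805

(Intermediate values are shown rounded; full precision is carried through to the final answer.)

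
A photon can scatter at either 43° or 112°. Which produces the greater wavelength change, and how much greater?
112° produces the larger shift by a factor of 5.117

Calculate both shifts using Δλ = λ_C(1 - cos θ):

For θ₁ = 43°:
Δλ₁ = 2.4263 × (1 - cos(43°))
Δλ₁ = 2.4263 × 0.2686
Δλ₁ = 0.6518 pm

For θ₂ = 112°:
Δλ₂ = 2.4263 × (1 - cos(112°))
Δλ₂ = 2.4263 × 1.3746
Δλ₂ = 3.3352 pm

The 112° angle produces the larger shift.
Ratio: 3.3352/0.6518 = 5.117

(Intermediate values are shown rounded; full precision is carried through to the final answer.)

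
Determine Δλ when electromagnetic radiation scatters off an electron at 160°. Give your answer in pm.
4.7063 pm

Using the Compton scattering formula:
Δλ = λ_C(1 - cos θ)

where λ_C = h/(m_e·c) ≈ 2.4263 pm is the Compton wavelength of an electron.

For θ = 160°:
cos(160°) = -0.9397
1 - cos(160°) = 1.9397

Δλ = 2.4263 × 1.9397
Δλ = 4.7063 pm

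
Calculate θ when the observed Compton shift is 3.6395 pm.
120.00°

From the Compton formula Δλ = λ_C(1 - cos θ), we can solve for θ:

cos θ = 1 - Δλ/λ_C

Given:
- Δλ = 3.6395 pm
- λ_C = h/(m_e·c) ≈ 2.42631024 pm

cos θ = 1 - 3.6395/2.42631024
cos θ = 1 - 1.500014
cos θ = -0.500014

θ = arccos(-0.500014)
θ = 120.00°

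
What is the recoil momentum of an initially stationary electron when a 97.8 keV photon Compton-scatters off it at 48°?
4.1350e-23 kg·m/s

The electron is initially at rest, so by conservation of momentum:
p⃗_e = p⃗₀ − p⃗'  (incident photon momentum minus scattered photon momentum)

Photon momentum magnitudes (p = h/λ = E/c):
λ₀ = hc/E₀ = 12.6773 pm → p₀ = h/λ₀ = 5.2267e-23 kg·m/s
Δλ = λ_C(1 − cos 48°) = 0.8028 pm
λ' = 13.4801 pm → p' = h/λ' = 4.9154e-23 kg·m/s

The scattered photon makes angle θ = 48° with the incident direction, so by the law of cosines:
|p⃗_e|² = p₀² + p'² − 2p₀p'cos θ
|p⃗_e|² = (5.2267e-23)² + (4.9154e-23)² − 2·5.2267e-23·4.9154e-23·cos(48°)
|p⃗_e| = 4.1350e-23 kg·m/s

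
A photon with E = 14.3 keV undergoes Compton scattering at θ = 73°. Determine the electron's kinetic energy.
0.2777 keV

By energy conservation: K_e = E_initial - E_final

First find the scattered photon energy:
Initial wavelength: λ = hc/E = 86.7022 pm
Compton shift: Δλ = λ_C(1 - cos(73°)) = 1.7169 pm
Final wavelength: λ' = 86.7022 + 1.7169 = 88.4192 pm
Final photon energy: E' = hc/λ' = 14.0223 keV

Electron kinetic energy:
K_e = E - E' = 14.3000 - 14.0223 = 0.2777 keV

(Intermediate values are shown rounded; full precision is carried through to the final answer.)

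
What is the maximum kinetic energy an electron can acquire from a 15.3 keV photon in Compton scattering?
0.8644 keV

Maximum energy transfer occurs at θ = 180° (backscattering).

Initial photon: E₀ = 15.3 keV → λ₀ = 81.0354 pm

Maximum Compton shift (at 180°):
Δλ_max = 2λ_C = 2 × 2.4263 = 4.8526 pm

Final wavelength:
λ' = 81.0354 + 4.8526 = 85.8880 pm

Minimum photon energy (maximum energy to electron):
E'_min = hc/λ' = 14.4356 keV

Maximum electron kinetic energy:
K_max = E₀ - E'_min = 15.3000 - 14.4356 = 0.8644 keV

(Intermediate values are shown rounded; full precision is carried through to the final answer.)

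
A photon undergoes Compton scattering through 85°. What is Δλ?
2.2148 pm

Using the Compton scattering formula:
Δλ = λ_C(1 - cos θ)

where λ_C = h/(m_e·c) ≈ 2.4263 pm is the Compton wavelength of an electron.

For θ = 85°:
cos(85°) = 0.0872
1 - cos(85°) = 0.9128

Δλ = 2.4263 × 0.9128
Δλ = 2.2148 pm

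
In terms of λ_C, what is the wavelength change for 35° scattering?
0.1808 λ_C

The Compton shift formula is:
Δλ = λ_C(1 - cos θ)

Dividing both sides by λ_C:
Δλ/λ_C = 1 - cos θ

For θ = 35°:
Δλ/λ_C = 1 - cos(35°)
Δλ/λ_C = 1 - 0.8192
Δλ/λ_C = 0.1808

This means the shift is 0.1808 × λ_C = 0.4388 pm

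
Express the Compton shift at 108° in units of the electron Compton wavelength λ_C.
1.3090 λ_C

The Compton shift formula is:
Δλ = λ_C(1 - cos θ)

Dividing both sides by λ_C:
Δλ/λ_C = 1 - cos θ

For θ = 108°:
Δλ/λ_C = 1 - cos(108°)
Δλ/λ_C = 1 - -0.3090
Δλ/λ_C = 1.3090

This means the shift is 1.3090 × λ_C = 3.1761 pm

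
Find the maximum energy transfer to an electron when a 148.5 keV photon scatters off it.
54.5848 keV

Maximum energy transfer occurs at θ = 180° (backscattering).

Initial photon: E₀ = 148.5 keV → λ₀ = 8.3491 pm

Maximum Compton shift (at 180°):
Δλ_max = 2λ_C = 2 × 2.4263 = 4.8526 pm

Final wavelength:
λ' = 8.3491 + 4.8526 = 13.2017 pm

Minimum photon energy (maximum energy to electron):
E'_min = hc/λ' = 93.9152 keV

Maximum electron kinetic energy:
K_max = E₀ - E'_min = 148.5000 - 93.9152 = 54.5848 keV

(Intermediate values are shown rounded; full precision is carried through to the final answer.)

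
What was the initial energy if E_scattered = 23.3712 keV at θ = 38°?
23.6000 keV

Convert final energy to wavelength (hc ≈ 1239.842 keV·pm):
λ' = hc/E' = 1239.842 / 23.3712 = 53.0500 pm

Calculate the Compton shift:
Δλ = λ_C(1 - cos(38°))
Δλ = 2.4263 × (1 - cos(38°))
Δλ = 0.5144 pm

Initial wavelength:
λ = λ' - Δλ = 53.0500 - 0.5144 = 52.5356 pm

Initial energy:
E = hc/λ = 1239.842 / 52.5356 = 23.6000 keV

(Intermediate values are shown rounded; full precision is carried through to the final answer.)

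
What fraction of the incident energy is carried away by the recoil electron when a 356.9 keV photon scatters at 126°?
0.5258 (or 52.58%)

Calculate initial and final photon energies:

Initial: E₀ = 356.9 keV → λ₀ = 3.4739 pm
Compton shift: Δλ = 3.8525 pm
Final wavelength: λ' = 7.3264 pm
Final energy: E' = 169.2298 keV

Fractional energy loss:
(E₀ - E')/E₀ = (356.9000 - 169.2298)/356.9000
= 187.6702/356.9000
= 0.5258
= 52.58%

(Intermediate values are shown rounded; full precision is carried through to the final answer.)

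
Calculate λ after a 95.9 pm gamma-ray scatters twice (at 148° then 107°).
103.5196 pm

Apply Compton shift twice:

First scattering at θ₁ = 148°:
Δλ₁ = λ_C(1 - cos(148°))
Δλ₁ = 2.4263 × 1.8480
Δλ₁ = 4.4839 pm

After first scattering:
λ₁ = 95.9 + 4.4839 = 100.3839 pm

Second scattering at θ₂ = 107°:
Δλ₂ = λ_C(1 - cos(107°))
Δλ₂ = 2.4263 × 1.2924
Δλ₂ = 3.1357 pm

Final wavelength:
λ₂ = 100.3839 + 3.1357 = 103.5196 pm

Total shift: Δλ_total = 4.4839 + 3.1357 = 7.6196 pm

(Intermediate values are shown rounded; full precision is carried through to the final answer.)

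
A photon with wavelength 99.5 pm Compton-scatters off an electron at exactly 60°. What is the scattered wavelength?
100.7132 pm

Using the Compton formula: λ' = λ + λ_C(1 − cos θ)

For θ = 60°, cos θ = 1/2 (exact) = 0.5000, so:
1 − cos 60° = 1 − (1/2) = 0.5000

Δλ = λ_C × 0.5000 = 2.4263 × 0.5000 = 1.2132 pm

λ' = 99.5 + 1.2132 = 100.7132 pm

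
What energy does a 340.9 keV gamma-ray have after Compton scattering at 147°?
153.1018 keV

First convert energy to wavelength:
λ = hc/E, with hc ≈ 1239.842 keV·pm (i.e. 1239.842 eV·nm)

For E = 340.9 keV = 340900 eV:
λ = 1239.842 keV·pm / 340.9 keV
λ = 3.6370 pm

Calculate the Compton shift:
Δλ = λ_C(1 - cos(147°)) = 2.4263 × 1.8387
Δλ = 4.4612 pm

Final wavelength:
λ' = 3.6370 + 4.4612 = 8.0982 pm

Final energy:
E' = hc/λ' = 1239.842 / 8.0982 = 153.1018 keV

(Intermediate values are shown rounded; full precision is carried through to the final answer.)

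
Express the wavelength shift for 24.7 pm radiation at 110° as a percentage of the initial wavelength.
13.1828%

Calculate the Compton shift:
Δλ = λ_C(1 - cos(110°))
Δλ = 2.4263 × (1 - cos(110°))
Δλ = 2.4263 × 1.3420
Δλ = 3.2562 pm

Percentage change:
(Δλ/λ₀) × 100 = (3.2562/24.7) × 100
= 13.1828%

(Intermediate values are shown rounded; full precision is carried through to the final answer.)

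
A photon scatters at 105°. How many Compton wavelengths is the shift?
1.2588 λ_C

The Compton shift formula is:
Δλ = λ_C(1 - cos θ)

Dividing both sides by λ_C:
Δλ/λ_C = 1 - cos θ

For θ = 105°:
Δλ/λ_C = 1 - cos(105°)
Δλ/λ_C = 1 - -0.2588
Δλ/λ_C = 1.2588

This means the shift is 1.2588 × λ_C = 3.0543 pm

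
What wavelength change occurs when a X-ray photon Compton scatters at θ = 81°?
2.0468 pm

Using the Compton scattering formula:
Δλ = λ_C(1 - cos θ)

where λ_C = h/(m_e·c) ≈ 2.4263 pm is the Compton wavelength of an electron.

For θ = 81°:
cos(81°) = 0.1564
1 - cos(81°) = 0.8436

Δλ = 2.4263 × 0.8436
Δλ = 2.0468 pm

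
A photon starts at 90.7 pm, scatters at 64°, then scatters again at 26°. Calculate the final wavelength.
92.3082 pm

Apply Compton shift twice:

First scattering at θ₁ = 64°:
Δλ₁ = λ_C(1 - cos(64°))
Δλ₁ = 2.4263 × 0.5616
Δλ₁ = 1.3627 pm

After first scattering:
λ₁ = 90.7 + 1.3627 = 92.0627 pm

Second scattering at θ₂ = 26°:
Δλ₂ = λ_C(1 - cos(26°))
Δλ₂ = 2.4263 × 0.1012
Δλ₂ = 0.2456 pm

Final wavelength:
λ₂ = 92.0627 + 0.2456 = 92.3082 pm

Total shift: Δλ_total = 1.3627 + 0.2456 = 1.6082 pm

(Intermediate values are shown rounded; full precision is carried through to the final answer.)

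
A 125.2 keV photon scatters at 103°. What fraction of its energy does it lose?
0.2308 (or 23.08%)

Calculate initial and final photon energies:

Initial: E₀ = 125.2 keV → λ₀ = 9.9029 pm
Compton shift: Δλ = 2.9721 pm
Final wavelength: λ' = 12.8750 pm
Final energy: E' = 96.2984 keV

Fractional energy loss:
(E₀ - E')/E₀ = (125.2000 - 96.2984)/125.2000
= 28.9016/125.2000
= 0.2308
= 23.08%

(Intermediate values are shown rounded; full precision is carried through to the final answer.)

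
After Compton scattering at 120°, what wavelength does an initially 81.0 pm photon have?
84.6395 pm

Using the Compton formula: λ' = λ + λ_C(1 − cos θ)

For θ = 120°, cos θ = -1/2 (exact) = -0.5000, so:
1 − cos 120° = 1 − (-1/2) = 1.5000

Δλ = λ_C × 1.5000 = 2.4263 × 1.5000 = 3.6395 pm

λ' = 81.0 + 3.6395 = 84.6395 pm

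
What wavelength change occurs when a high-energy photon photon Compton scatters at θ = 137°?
4.2008 pm

Using the Compton scattering formula:
Δλ = λ_C(1 - cos θ)

where λ_C = h/(m_e·c) ≈ 2.4263 pm is the Compton wavelength of an electron.

For θ = 137°:
cos(137°) = -0.7314
1 - cos(137°) = 1.7314

Δλ = 2.4263 × 1.7314
Δλ = 4.2008 pm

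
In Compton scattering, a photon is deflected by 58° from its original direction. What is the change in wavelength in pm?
1.1406 pm

Using the Compton scattering formula:
Δλ = λ_C(1 - cos θ)

where λ_C = h/(m_e·c) ≈ 2.4263 pm is the Compton wavelength of an electron.

For θ = 58°:
cos(58°) = 0.5299
1 - cos(58°) = 0.4701

Δλ = 2.4263 × 0.4701
Δλ = 1.1406 pm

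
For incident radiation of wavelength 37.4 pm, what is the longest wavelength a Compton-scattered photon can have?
42.2526 pm (at θ = 180°)

The Compton shift is Δλ = λ_C(1 − cos θ).

Since cos θ ranges from −1 to 1, the factor (1 − cos θ) ranges from 0 to 2; the maximum shift occurs at θ = 180° (backscattering):
Δλ_max = 2λ_C = 2 × 2.4263 pm = 4.8526 pm

Maximum scattered wavelength:
λ'_max = λ₀ + Δλ_max = 37.4 + 4.8526 = 42.2526 pm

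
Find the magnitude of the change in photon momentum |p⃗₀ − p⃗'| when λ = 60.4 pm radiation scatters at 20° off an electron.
3.8054e-24 kg·m/s

Photon momentum magnitude is p = h/λ.

Initial momentum:
p₀ = h/λ = 6.6261e-34/6.0400e-11 = 1.0970e-23 kg·m/s

After scattering:
λ' = λ + Δλ = 60.4 + 0.1463 = 60.5463 pm
p' = h/λ' = 6.6261e-34/6.0546e-11 = 1.0944e-23 kg·m/s

Momentum is a vector; the scattered photon's direction makes angle θ = 20° with the incident direction. The magnitude of the vector change Δp⃗ = p⃗₀ − p⃗' is found from the law of cosines:
|Δp⃗|² = p₀² + p'² − 2p₀p'cos θ
|Δp⃗|² = (1.0970e-23)² + (1.0944e-23)² − 2·1.0970e-23·1.0944e-23·cos(20°)
|Δp⃗| = 3.8054e-24 kg·m/s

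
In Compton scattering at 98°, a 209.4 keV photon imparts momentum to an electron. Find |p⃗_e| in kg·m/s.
1.4395e-22 kg·m/s

The electron is initially at rest, so by conservation of momentum:
p⃗_e = p⃗₀ − p⃗'  (incident photon momentum minus scattered photon momentum)

Photon momentum magnitudes (p = h/λ = E/c):
λ₀ = hc/E₀ = 5.9209 pm → p₀ = h/λ₀ = 1.1191e-22 kg·m/s
Δλ = λ_C(1 − cos 98°) = 2.7640 pm
λ' = 8.6849 pm → p' = h/λ' = 7.6294e-23 kg·m/s

The scattered photon makes angle θ = 98° with the incident direction, so by the law of cosines:
|p⃗_e|² = p₀² + p'² − 2p₀p'cos θ
|p⃗_e|² = (1.1191e-22)² + (7.6294e-23)² − 2·1.1191e-22·7.6294e-23·cos(98°)
|p⃗_e| = 1.4395e-22 kg·m/s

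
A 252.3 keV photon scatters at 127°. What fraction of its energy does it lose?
0.4416 (or 44.16%)

Calculate initial and final photon energies:

Initial: E₀ = 252.3 keV → λ₀ = 4.9142 pm
Compton shift: Δλ = 3.8865 pm
Final wavelength: λ' = 8.8007 pm
Final energy: E' = 140.8806 keV

Fractional energy loss:
(E₀ - E')/E₀ = (252.3000 - 140.8806)/252.3000
= 111.4194/252.3000
= 0.4416
= 44.16%

(Intermediate values are shown rounded; full precision is carried through to the final answer.)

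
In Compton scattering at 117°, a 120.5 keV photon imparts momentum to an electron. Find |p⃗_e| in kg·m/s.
9.6183e-23 kg·m/s

The electron is initially at rest, so by conservation of momentum:
p⃗_e = p⃗₀ − p⃗'  (incident photon momentum minus scattered photon momentum)

Photon momentum magnitudes (p = h/λ = E/c):
λ₀ = hc/E₀ = 10.2891 pm → p₀ = h/λ₀ = 6.4399e-23 kg·m/s
Δλ = λ_C(1 − cos 117°) = 3.5278 pm
λ' = 13.8170 pm → p' = h/λ' = 4.7956e-23 kg·m/s

The scattered photon makes angle θ = 117° with the incident direction, so by the law of cosines:
|p⃗_e|² = p₀² + p'² − 2p₀p'cos θ
|p⃗_e|² = (6.4399e-23)² + (4.7956e-23)² − 2·6.4399e-23·4.7956e-23·cos(117°)
|p⃗_e| = 9.6183e-23 kg·m/s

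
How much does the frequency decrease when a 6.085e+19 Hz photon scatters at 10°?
4.519e+17 Hz (decrease)

Convert frequency to wavelength (c = 299792458 m/s):
λ₀ = c/f₀ = 299792458/6.085e+19 = 4.9267454e-12 m = 4.9267 pm

Calculate Compton shift:
Δλ = λ_C(1 - cos(10°)) = 0.0369 pm

Final wavelength:
λ' = λ₀ + Δλ = 4.9267 + 0.0369 = 4.9636 pm

Final frequency:
f' = c/λ' = 299792458/4.9636065e-12 = 6.0398111e+19 Hz

Frequency shift (decrease):
Δf = f₀ - f' = 6.085e+19 - 6.0398111e+19 = 4.519e+17 Hz

(Intermediate values are shown rounded; full precision is carried through to the final answer.)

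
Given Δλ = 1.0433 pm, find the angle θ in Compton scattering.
55.25°

From the Compton formula Δλ = λ_C(1 - cos θ), we can solve for θ:

cos θ = 1 - Δλ/λ_C

Given:
- Δλ = 1.0433 pm
- λ_C = h/(m_e·c) ≈ 2.42631024 pm

cos θ = 1 - 1.0433/2.42631024
cos θ = 1 - 0.429994
cos θ = 0.570006

θ = arccos(0.570006)
θ = 55.25°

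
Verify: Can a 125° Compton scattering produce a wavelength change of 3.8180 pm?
Yes, consistent

Calculate the expected shift for θ = 125°:

Δλ_expected = λ_C(1 - cos(125°))
Δλ_expected = 2.4263 × (1 - cos(125°))
Δλ_expected = 2.4263 × 1.5736
Δλ_expected = 3.8180 pm

Given shift: 3.8180 pm
Expected shift: 3.8180 pm
Difference: 0.0000 pm

The values match. This is consistent with Compton scattering at the stated angle.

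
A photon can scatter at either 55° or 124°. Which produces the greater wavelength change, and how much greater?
124° produces the larger shift by a factor of 3.656

Calculate both shifts using Δλ = λ_C(1 - cos θ):

For θ₁ = 55°:
Δλ₁ = 2.4263 × (1 - cos(55°))
Δλ₁ = 2.4263 × 0.4264
Δλ₁ = 1.0346 pm

For θ₂ = 124°:
Δλ₂ = 2.4263 × (1 - cos(124°))
Δλ₂ = 2.4263 × 1.5592
Δλ₂ = 3.7831 pm

The 124° angle produces the larger shift.
Ratio: 3.7831/1.0346 = 3.656

(Intermediate values are shown rounded; full precision is carried through to the final answer.)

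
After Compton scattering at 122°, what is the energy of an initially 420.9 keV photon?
186.2253 keV

First convert energy to wavelength:
λ = hc/E, with hc ≈ 1239.842 keV·pm (i.e. 1239.842 eV·nm)

For E = 420.9 keV = 420900 eV:
λ = 1239.842 keV·pm / 420.9 keV
λ = 2.9457 pm

Calculate the Compton shift:
Δλ = λ_C(1 - cos(122°)) = 2.4263 × 1.5299
Δλ = 3.7121 pm

Final wavelength:
λ' = 2.9457 + 3.7121 = 6.6578 pm

Final energy:
E' = hc/λ' = 1239.842 / 6.6578 = 186.2253 keV

(Intermediate values are shown rounded; full precision is carried through to the final answer.)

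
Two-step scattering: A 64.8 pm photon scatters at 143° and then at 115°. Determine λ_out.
72.6158 pm

Apply Compton shift twice:

First scattering at θ₁ = 143°:
Δλ₁ = λ_C(1 - cos(143°))
Δλ₁ = 2.4263 × 1.7986
Δλ₁ = 4.3640 pm

After first scattering:
λ₁ = 64.8 + 4.3640 = 69.1640 pm

Second scattering at θ₂ = 115°:
Δλ₂ = λ_C(1 - cos(115°))
Δλ₂ = 2.4263 × 1.4226
Δλ₂ = 3.4517 pm

Final wavelength:
λ₂ = 69.1640 + 3.4517 = 72.6158 pm

Total shift: Δλ_total = 4.3640 + 3.4517 = 7.8158 pm

(Intermediate values are shown rounded; full precision is carried through to the final answer.)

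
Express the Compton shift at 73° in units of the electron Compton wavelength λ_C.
0.7076 λ_C

The Compton shift formula is:
Δλ = λ_C(1 - cos θ)

Dividing both sides by λ_C:
Δλ/λ_C = 1 - cos θ

For θ = 73°:
Δλ/λ_C = 1 - cos(73°)
Δλ/λ_C = 1 - 0.2924
Δλ/λ_C = 0.7076

This means the shift is 0.7076 × λ_C = 1.7169 pm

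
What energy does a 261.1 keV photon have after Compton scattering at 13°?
257.7249 keV

First convert energy to wavelength:
λ = hc/E, with hc ≈ 1239.842 keV·pm (i.e. 1239.842 eV·nm)

For E = 261.1 keV = 261100 eV:
λ = 1239.842 keV·pm / 261.1 keV
λ = 4.7485 pm

Calculate the Compton shift:
Δλ = λ_C(1 - cos(13°)) = 2.4263 × 0.0256
Δλ = 0.0622 pm

Final wavelength:
λ' = 4.7485 + 0.0622 = 4.8107 pm

Final energy:
E' = hc/λ' = 1239.842 / 4.8107 = 257.7249 keV

(Intermediate values are shown rounded; full precision is carried through to the final answer.)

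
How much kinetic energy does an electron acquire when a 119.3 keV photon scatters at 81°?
19.6294 keV

By energy conservation: K_e = E_initial - E_final

First find the scattered photon energy:
Initial wavelength: λ = hc/E = 10.3926 pm
Compton shift: Δλ = λ_C(1 - cos(81°)) = 2.0468 pm
Final wavelength: λ' = 10.3926 + 2.0468 = 12.4394 pm
Final photon energy: E' = hc/λ' = 99.6706 keV

Electron kinetic energy:
K_e = E - E' = 119.3000 - 99.6706 = 19.6294 keV

(Intermediate values are shown rounded; full precision is carried through to the final answer.)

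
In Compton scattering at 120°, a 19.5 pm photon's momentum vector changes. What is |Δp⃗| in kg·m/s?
5.4292e-23 kg·m/s

Photon momentum magnitude is p = h/λ.

Initial momentum:
p₀ = h/λ = 6.6261e-34/1.9500e-11 = 3.3980e-23 kg·m/s

After scattering:
λ' = λ + Δλ = 19.5 + 3.6395 = 23.1395 pm
p' = h/λ' = 6.6261e-34/2.3139e-11 = 2.8635e-23 kg·m/s

Momentum is a vector; the scattered photon's direction makes angle θ = 120° with the incident direction. The magnitude of the vector change Δp⃗ = p⃗₀ − p⃗' is found from the law of cosines:
|Δp⃗|² = p₀² + p'² − 2p₀p'cos θ
|Δp⃗|² = (3.3980e-23)² + (2.8635e-23)² − 2·3.3980e-23·2.8635e-23·cos(120°)
|Δp⃗| = 5.4292e-23 kg·m/s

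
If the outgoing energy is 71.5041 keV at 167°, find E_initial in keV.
98.7999 keV

Convert final energy to wavelength (hc ≈ 1239.842 keV·pm):
λ' = hc/E' = 1239.842 / 71.5041 = 17.3395 pm

Calculate the Compton shift:
Δλ = λ_C(1 - cos(167°))
Δλ = 2.4263 × (1 - cos(167°))
Δλ = 4.7904 pm

Initial wavelength:
λ = λ' - Δλ = 17.3395 - 4.7904 = 12.5490 pm

Initial energy:
E = hc/λ = 1239.842 / 12.5490 = 98.7999 keV

(Intermediate values are shown rounded; full precision is carried through to the final answer.)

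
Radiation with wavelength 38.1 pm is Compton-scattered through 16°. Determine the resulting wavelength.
38.1940 pm

Using the Compton scattering formula:
λ' = λ + Δλ = λ + λ_C(1 - cos θ)

Given:
- Initial wavelength λ = 38.1 pm
- Scattering angle θ = 16°
- Compton wavelength λ_C ≈ 2.4263 pm

Calculate the shift:
Δλ = 2.4263 × (1 - cos(16°))
Δλ = 2.4263 × 0.0387
Δλ = 0.0940 pm

Final wavelength:
λ' = 38.1 + 0.0940 = 38.1940 pm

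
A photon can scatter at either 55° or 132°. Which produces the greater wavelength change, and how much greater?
132° produces the larger shift by a factor of 3.914

Calculate both shifts using Δλ = λ_C(1 - cos θ):

For θ₁ = 55°:
Δλ₁ = 2.4263 × (1 - cos(55°))
Δλ₁ = 2.4263 × 0.4264
Δλ₁ = 1.0346 pm

For θ₂ = 132°:
Δλ₂ = 2.4263 × (1 - cos(132°))
Δλ₂ = 2.4263 × 1.6691
Δλ₂ = 4.0498 pm

The 132° angle produces the larger shift.
Ratio: 4.0498/1.0346 = 3.914

(Intermediate values are shown rounded; full precision is carried through to the final answer.)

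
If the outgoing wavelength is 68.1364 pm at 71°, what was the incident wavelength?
66.5000 pm

From λ' = λ + Δλ, we have λ = λ' - Δλ

First calculate the Compton shift:
Δλ = λ_C(1 - cos θ)
Δλ = 2.4263 × (1 - cos(71°))
Δλ = 2.4263 × 0.6744
Δλ = 1.6364 pm

Initial wavelength:
λ = λ' - Δλ
λ = 68.1364 - 1.6364
λ = 66.5000 pm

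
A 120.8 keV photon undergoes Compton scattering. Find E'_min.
82.0207 keV (at θ = 180°)

The scattered photon has minimum energy when its wavelength is maximum, i.e., when the Compton shift Δλ = λ_C(1 − cos θ) is maximum. This occurs at θ = 180° (backscattering), giving Δλ_max = 2λ_C = 4.8526 pm.

Initial wavelength: λ₀ = hc/E₀ = 10.2636 pm
Maximum final wavelength: λ'_max = λ₀ + 2λ_C = 10.2636 + 4.8526 = 15.1162 pm
Minimum final energy: E'_min = hc/λ'_max = 82.0207 keV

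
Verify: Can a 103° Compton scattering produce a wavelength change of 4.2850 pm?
No, inconsistent

Calculate the expected shift for θ = 103°:

Δλ_expected = λ_C(1 - cos(103°))
Δλ_expected = 2.4263 × (1 - cos(103°))
Δλ_expected = 2.4263 × 1.2250
Δλ_expected = 2.9721 pm

Given shift: 4.2850 pm
Expected shift: 2.9721 pm
Difference: 1.3129 pm

The values do not match. The given shift corresponds to θ ≈ 140.0°, not 103°.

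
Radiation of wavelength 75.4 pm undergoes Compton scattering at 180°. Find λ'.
80.2526 pm

Using the Compton formula: λ' = λ + λ_C(1 − cos θ)

For θ = 180°, cos θ = -1 (exact) = -1.0000, so:
1 − cos 180° = 1 − (-1) = 2.0000

Δλ = λ_C × 2.0000 = 2.4263 × 2.0000 = 4.8526 pm

λ' = 75.4 + 4.8526 = 80.2526 pm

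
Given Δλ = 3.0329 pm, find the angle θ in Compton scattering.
104.48°

From the Compton formula Δλ = λ_C(1 - cos θ), we can solve for θ:

cos θ = 1 - Δλ/λ_C

Given:
- Δλ = 3.0329 pm
- λ_C = h/(m_e·c) ≈ 2.42631024 pm

cos θ = 1 - 3.0329/2.42631024
cos θ = 1 - 1.250005
cos θ = -0.250005

θ = arccos(-0.250005)
θ = 104.48°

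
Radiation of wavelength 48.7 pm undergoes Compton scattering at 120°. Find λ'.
52.3395 pm

Using the Compton formula: λ' = λ + λ_C(1 − cos θ)

For θ = 120°, cos θ = -1/2 (exact) = -0.5000, so:
1 − cos 120° = 1 − (-1/2) = 1.5000

Δλ = λ_C × 1.5000 = 2.4263 × 1.5000 = 3.6395 pm

λ' = 48.7 + 3.6395 = 52.3395 pm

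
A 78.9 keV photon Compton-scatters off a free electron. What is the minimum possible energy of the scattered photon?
60.2839 keV (at θ = 180°)

The scattered photon has minimum energy when its wavelength is maximum, i.e., when the Compton shift Δλ = λ_C(1 − cos θ) is maximum. This occurs at θ = 180° (backscattering), giving Δλ_max = 2λ_C = 4.8526 pm.

Initial wavelength: λ₀ = hc/E₀ = 15.7141 pm
Maximum final wavelength: λ'_max = λ₀ + 2λ_C = 15.7141 + 4.8526 = 20.5667 pm
Minimum final energy: E'_min = hc/λ'_max = 60.2839 keV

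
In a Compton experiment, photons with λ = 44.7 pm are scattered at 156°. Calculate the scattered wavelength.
49.3429 pm

Using the Compton scattering formula:
λ' = λ + Δλ = λ + λ_C(1 - cos θ)

Given:
- Initial wavelength λ = 44.7 pm
- Scattering angle θ = 156°
- Compton wavelength λ_C ≈ 2.4263 pm

Calculate the shift:
Δλ = 2.4263 × (1 - cos(156°))
Δλ = 2.4263 × 1.9135
Δλ = 4.6429 pm

Final wavelength:
λ' = 44.7 + 4.6429 = 49.3429 pm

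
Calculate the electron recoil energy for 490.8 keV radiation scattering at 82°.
222.1335 keV

By energy conservation: K_e = E_initial - E_final

First find the scattered photon energy:
Initial wavelength: λ = hc/E = 2.5262 pm
Compton shift: Δλ = λ_C(1 - cos(82°)) = 2.0886 pm
Final wavelength: λ' = 2.5262 + 2.0886 = 4.6148 pm
Final photon energy: E' = hc/λ' = 268.6665 keV

Electron kinetic energy:
K_e = E - E' = 490.8000 - 268.6665 = 222.1335 keV

(Intermediate values are shown rounded; full precision is carried through to the final answer.)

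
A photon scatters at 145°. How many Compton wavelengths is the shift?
1.8192 λ_C

The Compton shift formula is:
Δλ = λ_C(1 - cos θ)

Dividing both sides by λ_C:
Δλ/λ_C = 1 - cos θ

For θ = 145°:
Δλ/λ_C = 1 - cos(145°)
Δλ/λ_C = 1 - -0.8192
Δλ/λ_C = 1.8192

This means the shift is 1.8192 × λ_C = 4.4138 pm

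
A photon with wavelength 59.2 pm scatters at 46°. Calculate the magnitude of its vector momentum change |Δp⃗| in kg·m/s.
8.6935e-24 kg·m/s

Photon momentum magnitude is p = h/λ.

Initial momentum:
p₀ = h/λ = 6.6261e-34/5.9200e-11 = 1.1193e-23 kg·m/s

After scattering:
λ' = λ + Δλ = 59.2 + 0.7409 = 59.9409 pm
p' = h/λ' = 6.6261e-34/5.9941e-11 = 1.1054e-23 kg·m/s

Momentum is a vector; the scattered photon's direction makes angle θ = 46° with the incident direction. The magnitude of the vector change Δp⃗ = p⃗₀ − p⃗' is found from the law of cosines:
|Δp⃗|² = p₀² + p'² − 2p₀p'cos θ
|Δp⃗|² = (1.1193e-23)² + (1.1054e-23)² − 2·1.1193e-23·1.1054e-23·cos(46°)
|Δp⃗| = 8.6935e-24 kg·m/s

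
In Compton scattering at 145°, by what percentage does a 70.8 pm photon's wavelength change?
6.2342%

Calculate the Compton shift:
Δλ = λ_C(1 - cos(145°))
Δλ = 2.4263 × (1 - cos(145°))
Δλ = 2.4263 × 1.8192
Δλ = 4.4138 pm

Percentage change:
(Δλ/λ₀) × 100 = (4.4138/70.8) × 100
= 6.2342%

(Intermediate values are shown rounded; full precision is carried through to the final answer.)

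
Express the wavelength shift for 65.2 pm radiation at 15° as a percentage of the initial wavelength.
0.1268%

Calculate the Compton shift:
Δλ = λ_C(1 - cos(15°))
Δλ = 2.4263 × (1 - cos(15°))
Δλ = 2.4263 × 0.0341
Δλ = 0.0827 pm

Percentage change:
(Δλ/λ₀) × 100 = (0.0827/65.2) × 100
= 0.1268%

(Intermediate values are shown rounded; full precision is carried through to the final answer.)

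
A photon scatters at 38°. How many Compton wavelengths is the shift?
0.2120 λ_C

The Compton shift formula is:
Δλ = λ_C(1 - cos θ)

Dividing both sides by λ_C:
Δλ/λ_C = 1 - cos θ

For θ = 38°:
Δλ/λ_C = 1 - cos(38°)
Δλ/λ_C = 1 - 0.7880
Δλ/λ_C = 0.2120

This means the shift is 0.2120 × λ_C = 0.5144 pm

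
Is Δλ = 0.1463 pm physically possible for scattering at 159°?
No, inconsistent

Calculate the expected shift for θ = 159°:

Δλ_expected = λ_C(1 - cos(159°))
Δλ_expected = 2.4263 × (1 - cos(159°))
Δλ_expected = 2.4263 × 1.9336
Δλ_expected = 4.6915 pm

Given shift: 0.1463 pm
Expected shift: 4.6915 pm
Difference: 4.5451 pm

The values do not match. The given shift corresponds to θ ≈ 20.0°, not 159°.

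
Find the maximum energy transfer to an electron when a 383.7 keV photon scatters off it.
230.3282 keV

Maximum energy transfer occurs at θ = 180° (backscattering).

Initial photon: E₀ = 383.7 keV → λ₀ = 3.2313 pm

Maximum Compton shift (at 180°):
Δλ_max = 2λ_C = 2 × 2.4263 = 4.8526 pm

Final wavelength:
λ' = 3.2313 + 4.8526 = 8.0839 pm

Minimum photon energy (maximum energy to electron):
E'_min = hc/λ' = 153.3718 keV

Maximum electron kinetic energy:
K_max = E₀ - E'_min = 383.7000 - 153.3718 = 230.3282 keV

(Intermediate values are shown rounded; full precision is carried through to the final answer.)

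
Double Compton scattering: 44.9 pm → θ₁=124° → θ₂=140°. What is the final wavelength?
52.9681 pm

Apply Compton shift twice:

First scattering at θ₁ = 124°:
Δλ₁ = λ_C(1 - cos(124°))
Δλ₁ = 2.4263 × 1.5592
Δλ₁ = 3.7831 pm

After first scattering:
λ₁ = 44.9 + 3.7831 = 48.6831 pm

Second scattering at θ₂ = 140°:
Δλ₂ = λ_C(1 - cos(140°))
Δλ₂ = 2.4263 × 1.7660
Δλ₂ = 4.2850 pm

Final wavelength:
λ₂ = 48.6831 + 4.2850 = 52.9681 pm

Total shift: Δλ_total = 3.7831 + 4.2850 = 8.0681 pm

(Intermediate values are shown rounded; full precision is carried through to the final answer.)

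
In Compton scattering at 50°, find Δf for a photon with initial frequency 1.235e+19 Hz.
4.257e+17 Hz (decrease)

Convert frequency to wavelength (c = 299792458 m/s):
λ₀ = c/f₀ = 299792458/1.235e+19 = 2.4274693e-11 m = 24.2747 pm

Calculate Compton shift:
Δλ = λ_C(1 - cos(50°)) = 0.8667 pm

Final wavelength:
λ' = λ₀ + Δλ = 24.2747 + 0.8667 = 25.1414 pm

Final frequency:
f' = c/λ' = 299792458/2.5141401e-11 = 1.1924254e+19 Hz

Frequency shift (decrease):
Δf = f₀ - f' = 1.235e+19 - 1.1924254e+19 = 4.257e+17 Hz

(Intermediate values are shown rounded; full precision is carried through to the final answer.)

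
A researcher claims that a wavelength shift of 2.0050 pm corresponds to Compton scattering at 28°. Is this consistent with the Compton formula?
No, inconsistent

Calculate the expected shift for θ = 28°:

Δλ_expected = λ_C(1 - cos(28°))
Δλ_expected = 2.4263 × (1 - cos(28°))
Δλ_expected = 2.4263 × 0.1171
Δλ_expected = 0.2840 pm

Given shift: 2.0050 pm
Expected shift: 0.2840 pm
Difference: 1.7210 pm

The values do not match. The given shift corresponds to θ ≈ 80.0°, not 28°.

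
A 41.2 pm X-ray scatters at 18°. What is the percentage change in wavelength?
0.2882%

Calculate the Compton shift:
Δλ = λ_C(1 - cos(18°))
Δλ = 2.4263 × (1 - cos(18°))
Δλ = 2.4263 × 0.0489
Δλ = 0.1188 pm

Percentage change:
(Δλ/λ₀) × 100 = (0.1188/41.2) × 100
= 0.2882%

(Intermediate values are shown rounded; full precision is carried through to the final answer.)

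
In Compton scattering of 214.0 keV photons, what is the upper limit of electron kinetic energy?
97.5422 keV

Maximum energy transfer occurs at θ = 180° (backscattering).

Initial photon: E₀ = 214.0 keV → λ₀ = 5.7937 pm

Maximum Compton shift (at 180°):
Δλ_max = 2λ_C = 2 × 2.4263 = 4.8526 pm

Final wavelength:
λ' = 5.7937 + 4.8526 = 10.6463 pm

Minimum photon energy (maximum energy to electron):
E'_min = hc/λ' = 116.4578 keV

Maximum electron kinetic energy:
K_max = E₀ - E'_min = 214.0000 - 116.4578 = 97.5422 keV

(Intermediate values are shown rounded; full precision is carried through to the final answer.)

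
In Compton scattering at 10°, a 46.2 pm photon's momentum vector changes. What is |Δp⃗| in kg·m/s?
2.4990e-24 kg·m/s

Photon momentum magnitude is p = h/λ.

Initial momentum:
p₀ = h/λ = 6.6261e-34/4.6200e-11 = 1.4342e-23 kg·m/s

After scattering:
λ' = λ + Δλ = 46.2 + 0.0369 = 46.2369 pm
p' = h/λ' = 6.6261e-34/4.6237e-11 = 1.4331e-23 kg·m/s

Momentum is a vector; the scattered photon's direction makes angle θ = 10° with the incident direction. The magnitude of the vector change Δp⃗ = p⃗₀ − p⃗' is found from the law of cosines:
|Δp⃗|² = p₀² + p'² − 2p₀p'cos θ
|Δp⃗|² = (1.4342e-23)² + (1.4331e-23)² − 2·1.4342e-23·1.4331e-23·cos(10°)
|Δp⃗| = 2.4990e-24 kg·m/s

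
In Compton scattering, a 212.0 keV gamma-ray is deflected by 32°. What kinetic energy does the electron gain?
12.5721 keV

By energy conservation: K_e = E_initial - E_final

First find the scattered photon energy:
Initial wavelength: λ = hc/E = 5.8483 pm
Compton shift: Δλ = λ_C(1 - cos(32°)) = 0.3687 pm
Final wavelength: λ' = 5.8483 + 0.3687 = 6.2170 pm
Final photon energy: E' = hc/λ' = 199.4279 keV

Electron kinetic energy:
K_e = E - E' = 212.0000 - 199.4279 = 12.5721 keV

(Intermediate values are shown rounded; full precision is carried through to the final answer.)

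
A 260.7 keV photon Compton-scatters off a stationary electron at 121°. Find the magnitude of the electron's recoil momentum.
1.9200e-22 kg·m/s

The electron is initially at rest, so by conservation of momentum:
p⃗_e = p⃗₀ − p⃗'  (incident photon momentum minus scattered photon momentum)

Photon momentum magnitudes (p = h/λ = E/c):
λ₀ = hc/E₀ = 4.7558 pm → p₀ = h/λ₀ = 1.3933e-22 kg·m/s
Δλ = λ_C(1 − cos 121°) = 3.6760 pm
λ' = 8.4318 pm → p' = h/λ' = 7.8585e-23 kg·m/s

The scattered photon makes angle θ = 121° with the incident direction, so by the law of cosines:
|p⃗_e|² = p₀² + p'² − 2p₀p'cos θ
|p⃗_e|² = (1.3933e-22)² + (7.8585e-23)² − 2·1.3933e-22·7.8585e-23·cos(121°)
|p⃗_e| = 1.9200e-22 kg·m/s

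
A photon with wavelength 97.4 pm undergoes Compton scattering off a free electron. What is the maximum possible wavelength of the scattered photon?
102.2526 pm (at θ = 180°)

The Compton shift is Δλ = λ_C(1 − cos θ).

Since cos θ ranges from −1 to 1, the factor (1 − cos θ) ranges from 0 to 2; the maximum shift occurs at θ = 180° (backscattering):
Δλ_max = 2λ_C = 2 × 2.4263 pm = 4.8526 pm

Maximum scattered wavelength:
λ'_max = λ₀ + Δλ_max = 97.4 + 4.8526 = 102.2526 pm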